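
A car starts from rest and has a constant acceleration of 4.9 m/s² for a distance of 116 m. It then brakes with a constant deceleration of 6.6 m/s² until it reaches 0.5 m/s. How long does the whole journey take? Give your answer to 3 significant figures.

Phase 1 (accelerating): v₀ = 0 m/s, a = 4.9 m/s².
v² = v₀² + 2aΔx = 0² + 2·4.9·116 = 1140 → v = 33.7 m/s
t = (v − v₀)/a = (33.7 − 0)/4.9 = 6.88 s

Phase 2 (decelerating): v₀ = 33.7 m/s, a = -6.6 m/s².
v = v₀ + at → t = (0.5 − 33.7) / -6.6 = 5.03 s
v² = v₀² + 2aΔx → Δx = (0.5² − 33.7²)/(2·-6.6) = 86.1 m
Total time = 6.88 + 5.03 = 11.9 s

11.9 s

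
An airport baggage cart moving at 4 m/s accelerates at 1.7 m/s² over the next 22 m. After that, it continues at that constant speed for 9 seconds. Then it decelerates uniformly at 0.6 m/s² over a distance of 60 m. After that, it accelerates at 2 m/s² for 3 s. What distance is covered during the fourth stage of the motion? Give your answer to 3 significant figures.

22.0 m

Phase 1 (accelerating): v₀ = 4.00 m/s, a = 1.7 m/s².
v² = v₀² + 2aΔx = 4.00² + 2·1.7·22 = 90.8 → v = 9.53 m/s
t = (v − v₀)/a = (9.53 − 4.00)/1.7 = 3.25 s

Phase 2 (constant speed): v₀ = 9.53 m/s, a = 0 m/s².
v = v₀ + at = 9.53 + (0)(9) = 9.53 m/s
Δx = v₀t + ½at² = 9.53·9 + 0.5·0·9² = 85.8 m

Phase 3 (decelerating): v₀ = 9.53 m/s, a = -0.6 m/s².
v² = v₀² + 2aΔx = 9.53² + 2·-0.6·60 = 18.8 → v = 4.34 m/s
t = (v − v₀)/a = (4.34 − 9.53)/-0.6 = 8.66 s

Phase 4 (accelerating): v₀ = 4.34 m/s, a = 2 m/s².
v = v₀ + at = 4.34 + (2)(3) = 10.3 m/s
Δx = v₀t + ½at² = 4.34·3 + 0.5·2·3² = 22.0 m
Distance in phase 4 = 22.0 m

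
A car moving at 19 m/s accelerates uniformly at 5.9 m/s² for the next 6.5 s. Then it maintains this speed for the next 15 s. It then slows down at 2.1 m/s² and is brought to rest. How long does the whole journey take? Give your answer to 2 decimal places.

Phase 1 (accelerating): v₀ = 19.0 m/s, a = 5.9 m/s².
v = v₀ + at = 19.0 + (5.9)(6.5) = 57.4 m/s
Δx = v₀t + ½at² = 19.0·6.5 + 0.5·5.9·6.5² = 248 m

Phase 2 (constant speed): v₀ = 57.4 m/s, a = 0 m/s².
v = v₀ + at = 57.4 + (0)(15) = 57.4 m/s
Δx = v₀t + ½at² = 57.4·15 + 0.5·0·15² = 860 m

Phase 3 (decelerating): v₀ = 57.4 m/s, a = -2.1 m/s².
v = v₀ + at → t = (0 − 57.4) / -2.1 = 27.3 s
v² = v₀² + 2aΔx → Δx = (0² − 57.4²)/(2·-2.1) = 783 m
Total time = 6.50 + 15.0 + 27.3 = 48.8 s

48.81 s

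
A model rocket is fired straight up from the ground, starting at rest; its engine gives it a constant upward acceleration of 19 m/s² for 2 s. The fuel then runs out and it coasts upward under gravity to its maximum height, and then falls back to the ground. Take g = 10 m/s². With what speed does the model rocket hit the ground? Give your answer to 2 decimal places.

46.95 m/s

Phase 1 (powered ascent): v₀ = 0 m/s, a = 19 m/s².
v = v₀ + at = 0 + (19)(2) = 38.0 m/s
Δx = v₀t + ½at² = 0·2 + 0.5·19·2² = 38.0 m

Phase 2 (coasting upward): v₀ = 38.0 m/s, a = -10 m/s².
v = v₀ + at → t = (0 − 38.0) / -10 = 3.80 s
v² = v₀² + 2aΔx → Δx = (0² − 38.0²)/(2·-10) = 72.2 m

Phase 3 (free fall): v₀ = 0 m/s, a = -10 m/s².
Falls 110 m from rest: t = √(2·110/10) = 4.69 s; v = g·t = 46.9 m/s.
Impact speed = 46.9 m/s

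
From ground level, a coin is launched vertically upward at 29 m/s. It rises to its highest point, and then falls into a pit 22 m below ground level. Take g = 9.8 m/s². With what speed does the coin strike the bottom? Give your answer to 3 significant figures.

35.7 m/s

Phase 1 (rising): v₀ = 29.0 m/s, a = -9.8 m/s².
v = v₀ + at → t = (0 − 29.0) / -9.8 = 2.96 s
v² = v₀² + 2aΔx → Δx = (0² − 29.0²)/(2·-9.8) = 42.9 m

Phase 2 (falling): v₀ = 0 m/s, a = -9.8 m/s².
Falls 64.9 m from rest: t = √(2·64.9/9.8) = 3.64 s; v = g·t = 35.7 m/s.
Final speed = 35.7 m/s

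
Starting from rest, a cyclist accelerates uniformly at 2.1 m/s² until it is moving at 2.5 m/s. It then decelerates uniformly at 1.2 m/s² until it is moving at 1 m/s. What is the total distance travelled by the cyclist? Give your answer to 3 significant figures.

3.68 m

Phase 1 (accelerating): v₀ = 0 m/s, a = 2.1 m/s².
v = v₀ + at → t = (2.5 − 0) / 2.1 = 1.19 s
v² = v₀² + 2aΔx → Δx = (2.5² − 0²)/(2·2.1) = 1.49 m

Phase 2 (decelerating): v₀ = 2.50 m/s, a = -1.2 m/s².
v = v₀ + at → t = (1 − 2.50) / -1.2 = 1.25 s
v² = v₀² + 2aΔx → Δx = (1² − 2.50²)/(2·-1.2) = 2.19 m
Total distance = 1.49 + 2.19 = 3.68 m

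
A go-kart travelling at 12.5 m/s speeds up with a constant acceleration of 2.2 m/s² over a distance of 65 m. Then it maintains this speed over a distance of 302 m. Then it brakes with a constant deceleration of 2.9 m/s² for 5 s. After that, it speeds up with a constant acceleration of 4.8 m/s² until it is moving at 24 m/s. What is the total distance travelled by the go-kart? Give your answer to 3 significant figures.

Phase 1 (accelerating): v₀ = 12.5 m/s, a = 2.2 m/s².
v² = v₀² + 2aΔx = 12.5² + 2·2.2·65 = 442 → v = 21.0 m/s
t = (v − v₀)/a = (21.0 − 12.5)/2.2 = 3.88 s

Phase 2 (constant speed): v₀ = 21.0 m/s, a = 0 m/s².
Constant speed: t = d/v = 302/21.0 = 14.4 s

Phase 3 (decelerating): v₀ = 21.0 m/s, a = -2.9 m/s².
v = v₀ + at = 21.0 + (-2.9)(5) = 6.53 m/s
Δx = v₀t + ½at² = 21.0·5 + 0.5·-2.9·5² = 68.9 m

Phase 4 (accelerating): v₀ = 6.53 m/s, a = 4.8 m/s².
v = v₀ + at → t = (24 − 6.53) / 4.8 = 3.64 s
v² = v₀² + 2aΔx → Δx = (24² − 6.53²)/(2·4.8) = 55.6 m
Total distance = 65.0 + 302 + 68.9 + 55.6 = 491 m

491 m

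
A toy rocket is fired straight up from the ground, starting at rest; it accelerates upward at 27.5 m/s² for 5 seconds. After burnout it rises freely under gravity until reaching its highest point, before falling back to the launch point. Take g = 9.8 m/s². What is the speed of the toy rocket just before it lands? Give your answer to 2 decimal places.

160.14 m/s

Phase 1 (powered ascent): v₀ = 0 m/s, a = 27.5 m/s².
v = v₀ + at = 0 + (27.5)(5) = 138 m/s
Δx = v₀t + ½at² = 0·5 + 0.5·27.5·5² = 344 m

Phase 2 (coasting upward): v₀ = 138 m/s, a = -9.8 m/s².
v = v₀ + at → t = (0 − 138) / -9.8 = 14.0 s
v² = v₀² + 2aΔx → Δx = (0² − 138²)/(2·-9.8) = 965 m

Phase 3 (free fall): v₀ = 0 m/s, a = -9.8 m/s².
Falls 1310 m from rest: t = √(2·1310/9.8) = 16.3 s; v = g·t = 160 m/s.
Impact speed = 160 m/s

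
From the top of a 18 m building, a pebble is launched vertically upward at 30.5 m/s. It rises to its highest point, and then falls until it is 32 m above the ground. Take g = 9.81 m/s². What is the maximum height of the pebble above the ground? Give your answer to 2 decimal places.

Phase 1 (rising): v₀ = 30.5 m/s, a = -9.81 m/s².
v = v₀ + at → t = (0 − 30.5) / -9.81 = 3.11 s
v² = v₀² + 2aΔx → Δx = (0² − 30.5²)/(2·-9.81) = 47.4 m
Maximum height = 18 + 47.4 = 65.4 m

65.41 m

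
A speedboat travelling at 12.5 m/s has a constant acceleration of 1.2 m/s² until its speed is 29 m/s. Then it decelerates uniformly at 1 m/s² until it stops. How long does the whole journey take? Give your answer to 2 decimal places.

Phase 1 (accelerating): v₀ = 12.5 m/s, a = 1.2 m/s².
v = v₀ + at → t = (29 − 12.5) / 1.2 = 13.8 s
v² = v₀² + 2aΔx → Δx = (29² − 12.5²)/(2·1.2) = 285 m

Phase 2 (decelerating): v₀ = 29.0 m/s, a = -1 m/s².
v = v₀ + at → t = (0 − 29.0) / -1 = 29.0 s
v² = v₀² + 2aΔx → Δx = (0² − 29.0²)/(2·-1) = 420 m
Total time = 13.8 + 29.0 = 42.8 s

42.75 s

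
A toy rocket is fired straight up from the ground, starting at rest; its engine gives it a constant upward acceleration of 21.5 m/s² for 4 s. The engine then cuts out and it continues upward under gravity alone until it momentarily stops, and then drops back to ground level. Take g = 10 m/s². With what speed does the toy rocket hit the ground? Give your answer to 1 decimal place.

Phase 1 (powered ascent): v₀ = 0 m/s, a = 21.5 m/s².
v = v₀ + at = 0 + (21.5)(4) = 86.0 m/s
Δx = v₀t + ½at² = 0·4 + 0.5·21.5·4² = 172 m

Phase 2 (coasting upward): v₀ = 86.0 m/s, a = -10 m/s².
v = v₀ + at → t = (0 − 86.0) / -10 = 8.60 s
v² = v₀² + 2aΔx → Δx = (0² − 86.0²)/(2·-10) = 370 m

Phase 3 (free fall): v₀ = 0 m/s, a = -10 m/s².
Falls 542 m from rest: t = √(2·542/10) = 10.4 s; v = g·t = 104 m/s.
Impact speed = 104 m/s

104.1 m/s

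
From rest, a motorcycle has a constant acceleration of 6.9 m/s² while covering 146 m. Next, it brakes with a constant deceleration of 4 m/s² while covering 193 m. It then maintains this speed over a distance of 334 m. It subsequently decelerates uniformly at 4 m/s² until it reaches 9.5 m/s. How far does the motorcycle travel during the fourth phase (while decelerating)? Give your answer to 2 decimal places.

Phase 1 (accelerating): v₀ = 0 m/s, a = 6.9 m/s².
v² = v₀² + 2aΔx = 0² + 2·6.9·146 = 2010 → v = 44.9 m/s
t = (v − v₀)/a = (44.9 − 0)/6.9 = 6.51 s

Phase 2 (decelerating): v₀ = 44.9 m/s, a = -4 m/s².
v² = v₀² + 2aΔx = 44.9² + 2·-4·193 = 471 → v = 21.7 m/s
t = (v − v₀)/a = (21.7 − 44.9)/-4 = 5.80 s

Phase 3 (constant speed): v₀ = 21.7 m/s, a = 0 m/s².
Constant speed: t = d/v = 334/21.7 = 15.4 s

Phase 4 (decelerating): v₀ = 21.7 m/s, a = -4 m/s².
v = v₀ + at → t = (9.5 − 21.7) / -4 = 3.05 s
v² = v₀² + 2aΔx → Δx = (9.5² − 21.7²)/(2·-4) = 47.6 m
Distance in phase 4 = 47.6 m

47.57 m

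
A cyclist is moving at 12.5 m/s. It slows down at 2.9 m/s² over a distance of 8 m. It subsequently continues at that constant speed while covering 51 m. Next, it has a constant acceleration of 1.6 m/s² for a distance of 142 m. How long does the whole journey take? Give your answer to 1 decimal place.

13.9 s

Phase 1 (decelerating): v₀ = 12.5 m/s, a = -2.9 m/s².
v² = v₀² + 2aΔx = 12.5² + 2·-2.9·8 = 110 → v = 10.5 m/s
t = (v − v₀)/a = (10.5 − 12.5)/-2.9 = 0.696 s

Phase 2 (constant speed): v₀ = 10.5 m/s, a = 0 m/s².
Constant speed: t = d/v = 51/10.5 = 4.87 s

Phase 3 (accelerating): v₀ = 10.5 m/s, a = 1.6 m/s².
v² = v₀² + 2aΔx = 10.5² + 2·1.6·142 = 564 → v = 23.8 m/s
t = (v − v₀)/a = (23.8 − 10.5)/1.6 = 8.30 s
Total time = 0.696 + 4.87 + 8.30 = 13.9 s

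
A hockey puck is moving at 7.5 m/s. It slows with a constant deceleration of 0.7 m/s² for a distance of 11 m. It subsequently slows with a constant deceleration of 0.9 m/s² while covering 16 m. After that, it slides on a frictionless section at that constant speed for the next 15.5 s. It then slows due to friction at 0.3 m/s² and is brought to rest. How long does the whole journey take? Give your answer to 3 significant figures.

Phase 1 (decelerating): v₀ = 7.50 m/s, a = -0.7 m/s².
v² = v₀² + 2aΔx = 7.50² + 2·-0.7·11 = 40.9 → v = 6.39 m/s
t = (v − v₀)/a = (6.39 − 7.50)/-0.7 = 1.58 s

Phase 2 (decelerating): v₀ = 6.39 m/s, a = -0.9 m/s².
v² = v₀² + 2aΔx = 6.39² + 2·-0.9·16 = 12.1 → v = 3.47 m/s
t = (v − v₀)/a = (3.47 − 6.39)/-0.9 = 3.24 s

Phase 3 (constant speed): v₀ = 3.47 m/s, a = 0 m/s².
v = v₀ + at = 3.47 + (0)(15.5) = 3.47 m/s
Δx = v₀t + ½at² = 3.47·15.5 + 0.5·0·15.5² = 53.8 m

Phase 4 (decelerating): v₀ = 3.47 m/s, a = -0.3 m/s².
v = v₀ + at → t = (0 − 3.47) / -0.3 = 11.6 s
v² = v₀² + 2aΔx → Δx = (0² − 3.47²)/(2·-0.3) = 20.1 m
Total time = 1.58 + 3.24 + 15.5 + 11.6 = 31.9 s

31.9 s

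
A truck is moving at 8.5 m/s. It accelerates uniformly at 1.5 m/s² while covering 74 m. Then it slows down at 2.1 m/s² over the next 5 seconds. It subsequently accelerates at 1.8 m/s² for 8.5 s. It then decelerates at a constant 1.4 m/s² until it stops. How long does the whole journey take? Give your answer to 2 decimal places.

34.95 s

Phase 1 (accelerating): v₀ = 8.50 m/s, a = 1.5 m/s².
v² = v₀² + 2aΔx = 8.50² + 2·1.5·74 = 294 → v = 17.2 m/s
t = (v − v₀)/a = (17.2 − 8.50)/1.5 = 5.77 s

Phase 2 (decelerating): v₀ = 17.2 m/s, a = -2.1 m/s².
v = v₀ + at = 17.2 + (-2.1)(5) = 6.65 m/s
Δx = v₀t + ½at² = 17.2·5 + 0.5·-2.1·5² = 59.5 m

Phase 3 (accelerating): v₀ = 6.65 m/s, a = 1.8 m/s².
v = v₀ + at = 6.65 + (1.8)(8.5) = 22.0 m/s
Δx = v₀t + ½at² = 6.65·8.5 + 0.5·1.8·8.5² = 122 m

Phase 4 (decelerating): v₀ = 22.0 m/s, a = -1.4 m/s².
v = v₀ + at → t = (0 − 22.0) / -1.4 = 15.7 s
v² = v₀² + 2aΔx → Δx = (0² − 22.0²)/(2·-1.4) = 172 m
Total time = 5.77 + 5.00 + 8.50 + 15.7 = 35.0 s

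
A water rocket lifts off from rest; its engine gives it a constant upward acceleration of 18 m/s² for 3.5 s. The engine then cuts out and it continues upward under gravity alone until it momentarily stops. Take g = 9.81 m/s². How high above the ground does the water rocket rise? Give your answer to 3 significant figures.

313 m

Phase 1 (powered ascent): v₀ = 0 m/s, a = 18 m/s².
v = v₀ + at = 0 + (18)(3.5) = 63.0 m/s
Δx = v₀t + ½at² = 0·3.5 + 0.5·18·3.5² = 110 m

Phase 2 (coasting upward): v₀ = 63.0 m/s, a = -9.81 m/s².
v = v₀ + at → t = (0 − 63.0) / -9.81 = 6.42 s
v² = v₀² + 2aΔx → Δx = (0² − 63.0²)/(2·-9.81) = 202 m
Maximum height = 110 + 202 = 313 m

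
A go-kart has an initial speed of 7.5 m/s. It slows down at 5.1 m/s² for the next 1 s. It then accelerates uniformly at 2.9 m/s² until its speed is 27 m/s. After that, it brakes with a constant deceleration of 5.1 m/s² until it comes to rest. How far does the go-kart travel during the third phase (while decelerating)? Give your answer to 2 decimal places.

Phase 1 (decelerating): v₀ = 7.50 m/s, a = -5.1 m/s².
v = v₀ + at = 7.50 + (-5.1)(1) = 2.40 m/s
Δx = v₀t + ½at² = 7.50·1 + 0.5·-5.1·1² = 4.95 m

Phase 2 (accelerating): v₀ = 2.40 m/s, a = 2.9 m/s².
v = v₀ + at → t = (27 − 2.40) / 2.9 = 8.48 s
v² = v₀² + 2aΔx → Δx = (27² − 2.40²)/(2·2.9) = 125 m

Phase 3 (decelerating): v₀ = 27.0 m/s, a = -5.1 m/s².
v = v₀ + at → t = (0 − 27.0) / -5.1 = 5.29 s
v² = v₀² + 2aΔx → Δx = (0² − 27.0²)/(2·-5.1) = 71.5 m
Distance in phase 3 = 71.5 m

71.47 m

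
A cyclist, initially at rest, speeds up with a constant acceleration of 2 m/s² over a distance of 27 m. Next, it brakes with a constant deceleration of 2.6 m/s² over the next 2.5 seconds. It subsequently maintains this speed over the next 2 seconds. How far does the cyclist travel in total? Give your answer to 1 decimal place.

52.6 m

Phase 1 (accelerating): v₀ = 0 m/s, a = 2 m/s².
v² = v₀² + 2aΔx = 0² + 2·2·27 = 108 → v = 10.4 m/s
t = (v − v₀)/a = (10.4 − 0)/2 = 5.20 s

Phase 2 (decelerating): v₀ = 10.4 m/s, a = -2.6 m/s².
v = v₀ + at = 10.4 + (-2.6)(2.5) = 3.89 m/s
Δx = v₀t + ½at² = 10.4·2.5 + 0.5·-2.6·2.5² = 17.9 m

Phase 3 (constant speed): v₀ = 3.89 m/s, a = 0 m/s².
v = v₀ + at = 3.89 + (0)(2) = 3.89 m/s
Δx = v₀t + ½at² = 3.89·2 + 0.5·0·2² = 7.78 m
Total distance = 27.0 + 17.9 + 7.78 = 52.6 m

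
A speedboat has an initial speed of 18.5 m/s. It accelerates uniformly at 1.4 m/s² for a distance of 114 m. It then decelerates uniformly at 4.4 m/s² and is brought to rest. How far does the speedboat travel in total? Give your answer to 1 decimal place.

Phase 1 (accelerating): v₀ = 18.5 m/s, a = 1.4 m/s².
v² = v₀² + 2aΔx = 18.5² + 2·1.4·114 = 661 → v = 25.7 m/s
t = (v − v₀)/a = (25.7 − 18.5)/1.4 = 5.16 s

Phase 2 (decelerating): v₀ = 25.7 m/s, a = -4.4 m/s².
v = v₀ + at → t = (0 − 25.7) / -4.4 = 5.85 s
v² = v₀² + 2aΔx → Δx = (0² − 25.7²)/(2·-4.4) = 75.2 m
Total distance = 114 + 75.2 = 189 m

189.2 m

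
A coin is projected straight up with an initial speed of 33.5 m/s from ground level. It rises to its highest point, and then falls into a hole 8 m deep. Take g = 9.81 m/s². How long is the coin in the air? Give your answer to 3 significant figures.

Phase 1 (rising): v₀ = 33.5 m/s, a = -9.81 m/s².
v = v₀ + at → t = (0 − 33.5) / -9.81 = 3.41 s
v² = v₀² + 2aΔx → Δx = (0² − 33.5²)/(2·-9.81) = 57.2 m

Phase 2 (falling): v₀ = 0 m/s, a = -9.81 m/s².
Falls 65.2 m from rest: t = √(2·65.2/9.81) = 3.65 s; v = g·t = 35.8 m/s.
Total time = 3.41 + 3.65 = 7.06 s

7.06 s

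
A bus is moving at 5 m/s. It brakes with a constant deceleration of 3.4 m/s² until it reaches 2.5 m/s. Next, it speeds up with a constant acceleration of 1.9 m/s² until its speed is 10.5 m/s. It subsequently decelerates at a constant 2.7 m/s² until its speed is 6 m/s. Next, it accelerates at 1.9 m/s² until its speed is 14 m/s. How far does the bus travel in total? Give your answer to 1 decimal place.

Phase 1 (decelerating): v₀ = 5.00 m/s, a = -3.4 m/s².
v = v₀ + at → t = (2.5 − 5.00) / -3.4 = 0.735 s
v² = v₀² + 2aΔx → Δx = (2.5² − 5.00²)/(2·-3.4) = 2.76 m

Phase 2 (accelerating): v₀ = 2.50 m/s, a = 1.9 m/s².
v = v₀ + at → t = (10.5 − 2.50) / 1.9 = 4.21 s
v² = v₀² + 2aΔx → Δx = (10.5² − 2.50²)/(2·1.9) = 27.4 m

Phase 3 (decelerating): v₀ = 10.5 m/s, a = -2.7 m/s².
v = v₀ + at → t = (6 − 10.5) / -2.7 = 1.67 s
v² = v₀² + 2aΔx → Δx = (6² − 10.5²)/(2·-2.7) = 13.7 m

Phase 4 (accelerating): v₀ = 6.00 m/s, a = 1.9 m/s².
v = v₀ + at → t = (14 − 6.00) / 1.9 = 4.21 s
v² = v₀² + 2aΔx → Δx = (14² − 6.00²)/(2·1.9) = 42.1 m
Total distance = 2.76 + 27.4 + 13.7 + 42.1 = 86.0 m

86.0 m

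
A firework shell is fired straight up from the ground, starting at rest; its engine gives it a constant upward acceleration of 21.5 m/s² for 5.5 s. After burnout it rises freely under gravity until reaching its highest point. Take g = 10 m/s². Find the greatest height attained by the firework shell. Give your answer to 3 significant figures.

Phase 1 (powered ascent): v₀ = 0 m/s, a = 21.5 m/s².
v = v₀ + at = 0 + (21.5)(5.5) = 118 m/s
Δx = v₀t + ½at² = 0·5.5 + 0.5·21.5·5.5² = 325 m

Phase 2 (coasting upward): v₀ = 118 m/s, a = -10 m/s².
v = v₀ + at → t = (0 − 118) / -10 = 11.8 s
v² = v₀² + 2aΔx → Δx = (0² − 118²)/(2·-10) = 699 m
Maximum height = 325 + 699 = 1020 m

1020 m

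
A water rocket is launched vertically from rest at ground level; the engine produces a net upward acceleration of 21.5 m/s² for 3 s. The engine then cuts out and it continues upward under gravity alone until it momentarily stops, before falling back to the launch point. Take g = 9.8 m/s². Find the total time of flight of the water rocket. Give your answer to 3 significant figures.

17.5 s

Phase 1 (powered ascent): v₀ = 0 m/s, a = 21.5 m/s².
v = v₀ + at = 0 + (21.5)(3) = 64.5 m/s
Δx = v₀t + ½at² = 0·3 + 0.5·21.5·3² = 96.8 m

Phase 2 (coasting upward): v₀ = 64.5 m/s, a = -9.8 m/s².
v = v₀ + at → t = (0 − 64.5) / -9.8 = 6.58 s
v² = v₀² + 2aΔx → Δx = (0² − 64.5²)/(2·-9.8) = 212 m

Phase 3 (free fall): v₀ = 0 m/s, a = -9.8 m/s².
Falls 309 m from rest: t = √(2·309/9.8) = 7.94 s; v = g·t = 77.8 m/s.
Total time = 3.00 + 6.58 + 7.94 = 17.5 s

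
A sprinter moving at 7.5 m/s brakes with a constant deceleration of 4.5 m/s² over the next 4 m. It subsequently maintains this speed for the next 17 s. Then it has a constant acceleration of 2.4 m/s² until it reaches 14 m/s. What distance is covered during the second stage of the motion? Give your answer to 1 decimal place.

76.5 m

Phase 1 (decelerating): v₀ = 7.50 m/s, a = -4.5 m/s².
v² = v₀² + 2aΔx = 7.50² + 2·-4.5·4 = 20.2 → v = 4.50 m/s
t = (v − v₀)/a = (4.50 − 7.50)/-4.5 = 0.667 s

Phase 2 (constant speed): v₀ = 4.50 m/s, a = 0 m/s².
v = v₀ + at = 4.50 + (0)(17) = 4.50 m/s
Δx = v₀t + ½at² = 4.50·17 + 0.5·0·17² = 76.5 m
Distance in phase 2 = 76.5 m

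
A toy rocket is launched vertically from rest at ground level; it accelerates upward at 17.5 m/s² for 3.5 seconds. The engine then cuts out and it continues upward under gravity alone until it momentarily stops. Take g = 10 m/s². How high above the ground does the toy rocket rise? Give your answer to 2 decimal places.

294.77 m

Phase 1 (powered ascent): v₀ = 0 m/s, a = 17.5 m/s².
v = v₀ + at = 0 + (17.5)(3.5) = 61.2 m/s
Δx = v₀t + ½at² = 0·3.5 + 0.5·17.5·3.5² = 107 m

Phase 2 (coasting upward): v₀ = 61.2 m/s, a = -10 m/s².
v = v₀ + at → t = (0 − 61.2) / -10 = 6.12 s
v² = v₀² + 2aΔx → Δx = (0² − 61.2²)/(2·-10) = 188 m
Maximum height = 107 + 188 = 295 m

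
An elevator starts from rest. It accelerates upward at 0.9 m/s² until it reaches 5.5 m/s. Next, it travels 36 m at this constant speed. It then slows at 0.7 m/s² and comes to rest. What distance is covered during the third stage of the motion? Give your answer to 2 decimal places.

21.61 m

Phase 1 (accelerating): v₀ = 0 m/s, a = 0.9 m/s².
v = v₀ + at → t = (5.5 − 0) / 0.9 = 6.11 s
v² = v₀² + 2aΔx → Δx = (5.5² − 0²)/(2·0.9) = 16.8 m

Phase 2 (constant speed): v₀ = 5.50 m/s, a = 0 m/s².
Constant speed: t = d/v = 36/5.50 = 6.55 s

Phase 3 (decelerating): v₀ = 5.50 m/s, a = -0.7 m/s².
v = v₀ + at → t = (0 − 5.50) / -0.7 = 7.86 s
v² = v₀² + 2aΔx → Δx = (0² − 5.50²)/(2·-0.7) = 21.6 m
Distance in phase 3 = 21.6 m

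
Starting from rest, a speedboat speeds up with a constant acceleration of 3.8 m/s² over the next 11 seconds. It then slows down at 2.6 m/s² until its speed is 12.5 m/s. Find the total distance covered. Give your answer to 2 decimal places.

Phase 1 (accelerating): v₀ = 0 m/s, a = 3.8 m/s².
v = v₀ + at = 0 + (3.8)(11) = 41.8 m/s
Δx = v₀t + ½at² = 0·11 + 0.5·3.8·11² = 230 m

Phase 2 (decelerating): v₀ = 41.8 m/s, a = -2.6 m/s².
v = v₀ + at → t = (12.5 − 41.8) / -2.6 = 11.3 s
v² = v₀² + 2aΔx → Δx = (12.5² − 41.8²)/(2·-2.6) = 306 m
Total distance = 230 + 306 = 536 m

535.86 m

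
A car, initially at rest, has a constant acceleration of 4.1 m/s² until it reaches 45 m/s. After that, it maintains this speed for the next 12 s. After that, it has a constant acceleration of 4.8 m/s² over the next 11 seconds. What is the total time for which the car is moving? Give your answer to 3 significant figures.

Phase 1 (accelerating): v₀ = 0 m/s, a = 4.1 m/s².
v = v₀ + at → t = (45 − 0) / 4.1 = 11.0 s
v² = v₀² + 2aΔx → Δx = (45² − 0²)/(2·4.1) = 247 m

Phase 2 (constant speed): v₀ = 45.0 m/s, a = 0 m/s².
v = v₀ + at = 45.0 + (0)(12) = 45.0 m/s
Δx = v₀t + ½at² = 45.0·12 + 0.5·0·12² = 540 m

Phase 3 (accelerating): v₀ = 45.0 m/s, a = 4.8 m/s².
v = v₀ + at = 45.0 + (4.8)(11) = 97.8 m/s
Δx = v₀t + ½at² = 45.0·11 + 0.5·4.8·11² = 785 m
Total time = 11.0 + 12.0 + 11.0 = 34.0 s

34.0 s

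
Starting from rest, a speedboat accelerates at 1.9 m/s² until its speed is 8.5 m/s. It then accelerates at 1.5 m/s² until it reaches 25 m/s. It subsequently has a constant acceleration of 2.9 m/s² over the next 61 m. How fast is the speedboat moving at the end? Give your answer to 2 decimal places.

31.29 m/s

Phase 1 (accelerating): v₀ = 0 m/s, a = 1.9 m/s².
v = v₀ + at → t = (8.5 − 0) / 1.9 = 4.47 s
v² = v₀² + 2aΔx → Δx = (8.5² − 0²)/(2·1.9) = 19.0 m

Phase 2 (accelerating): v₀ = 8.50 m/s, a = 1.5 m/s².
v = v₀ + at → t = (25 − 8.50) / 1.5 = 11.0 s
v² = v₀² + 2aΔx → Δx = (25² − 8.50²)/(2·1.5) = 184 m

Phase 3 (accelerating): v₀ = 25.0 m/s, a = 2.9 m/s².
v² = v₀² + 2aΔx = 25.0² + 2·2.9·61 = 979 → v = 31.3 m/s
t = (v − v₀)/a = (31.3 − 25.0)/2.9 = 2.17 s
Final speed = 31.3 m/s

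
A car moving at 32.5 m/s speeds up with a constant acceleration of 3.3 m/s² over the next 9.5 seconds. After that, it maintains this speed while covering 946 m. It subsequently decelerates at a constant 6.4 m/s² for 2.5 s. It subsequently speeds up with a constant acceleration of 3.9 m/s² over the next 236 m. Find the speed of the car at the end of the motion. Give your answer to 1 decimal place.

Phase 1 (accelerating): v₀ = 32.5 m/s, a = 3.3 m/s².
v = v₀ + at = 32.5 + (3.3)(9.5) = 63.8 m/s
Δx = v₀t + ½at² = 32.5·9.5 + 0.5·3.3·9.5² = 458 m

Phase 2 (constant speed): v₀ = 63.8 m/s, a = 0 m/s².
Constant speed: t = d/v = 946/63.8 = 14.8 s

Phase 3 (decelerating): v₀ = 63.8 m/s, a = -6.4 m/s².
v = v₀ + at = 63.8 + (-6.4)(2.5) = 47.8 m/s
Δx = v₀t + ½at² = 63.8·2.5 + 0.5·-6.4·2.5² = 140 m

Phase 4 (accelerating): v₀ = 47.8 m/s, a = 3.9 m/s².
v² = v₀² + 2aΔx = 47.8² + 2·3.9·236 = 4130 → v = 64.3 m/s
t = (v − v₀)/a = (64.3 − 47.8)/3.9 = 4.21 s
Final speed = 64.3 m/s

64.3 m/s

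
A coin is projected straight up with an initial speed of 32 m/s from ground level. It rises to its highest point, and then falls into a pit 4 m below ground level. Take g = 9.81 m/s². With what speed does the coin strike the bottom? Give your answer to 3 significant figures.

33.2 m/s

Phase 1 (rising): v₀ = 32.0 m/s, a = -9.81 m/s².
v = v₀ + at → t = (0 − 32.0) / -9.81 = 3.26 s
v² = v₀² + 2aΔx → Δx = (0² − 32.0²)/(2·-9.81) = 52.2 m

Phase 2 (falling): v₀ = 0 m/s, a = -9.81 m/s².
Falls 56.2 m from rest: t = √(2·56.2/9.81) = 3.38 s; v = g·t = 33.2 m/s.
Final speed = 33.2 m/s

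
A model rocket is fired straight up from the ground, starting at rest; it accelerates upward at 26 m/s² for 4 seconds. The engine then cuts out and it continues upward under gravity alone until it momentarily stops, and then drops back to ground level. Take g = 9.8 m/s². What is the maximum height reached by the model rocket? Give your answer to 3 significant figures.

Phase 1 (powered ascent): v₀ = 0 m/s, a = 26 m/s².
v = v₀ + at = 0 + (26)(4) = 104 m/s
Δx = v₀t + ½at² = 0·4 + 0.5·26·4² = 208 m

Phase 2 (coasting upward): v₀ = 104 m/s, a = -9.8 m/s².
v = v₀ + at → t = (0 − 104) / -9.8 = 10.6 s
v² = v₀² + 2aΔx → Δx = (0² − 104²)/(2·-9.8) = 552 m
Maximum height = 208 + 552 = 760 m

760 m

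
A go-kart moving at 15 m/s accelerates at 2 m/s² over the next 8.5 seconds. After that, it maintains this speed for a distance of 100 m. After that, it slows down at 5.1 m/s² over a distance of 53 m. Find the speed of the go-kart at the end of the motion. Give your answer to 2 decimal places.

Phase 1 (accelerating): v₀ = 15.0 m/s, a = 2 m/s².
v = v₀ + at = 15.0 + (2)(8.5) = 32.0 m/s
Δx = v₀t + ½at² = 15.0·8.5 + 0.5·2·8.5² = 200 m

Phase 2 (constant speed): v₀ = 32.0 m/s, a = 0 m/s².
Constant speed: t = d/v = 100/32.0 = 3.12 s

Phase 3 (decelerating): v₀ = 32.0 m/s, a = -5.1 m/s².
v² = v₀² + 2aΔx = 32.0² + 2·-5.1·53 = 483 → v = 22.0 m/s
t = (v − v₀)/a = (22.0 − 32.0)/-5.1 = 1.96 s
Final speed = 22.0 m/s

21.99 m/s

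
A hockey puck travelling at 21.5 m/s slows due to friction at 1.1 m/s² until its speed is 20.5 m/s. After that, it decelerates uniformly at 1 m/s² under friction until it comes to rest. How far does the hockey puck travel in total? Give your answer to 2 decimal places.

229.22 m

Phase 1 (decelerating): v₀ = 21.5 m/s, a = -1.1 m/s².
v = v₀ + at → t = (20.5 − 21.5) / -1.1 = 0.909 s
v² = v₀² + 2aΔx → Δx = (20.5² − 21.5²)/(2·-1.1) = 19.1 m

Phase 2 (decelerating): v₀ = 20.5 m/s, a = -1 m/s².
v = v₀ + at → t = (0 − 20.5) / -1 = 20.5 s
v² = v₀² + 2aΔx → Δx = (0² − 20.5²)/(2·-1) = 210 m
Total distance = 19.1 + 210 = 229 m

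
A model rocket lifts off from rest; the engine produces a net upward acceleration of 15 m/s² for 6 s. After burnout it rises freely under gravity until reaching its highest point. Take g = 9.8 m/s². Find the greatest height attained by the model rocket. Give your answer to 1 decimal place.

Phase 1 (powered ascent): v₀ = 0 m/s, a = 15 m/s².
v = v₀ + at = 0 + (15)(6) = 90.0 m/s
Δx = v₀t + ½at² = 0·6 + 0.5·15·6² = 270 m

Phase 2 (coasting upward): v₀ = 90.0 m/s, a = -9.8 m/s².
v = v₀ + at → t = (0 − 90.0) / -9.8 = 9.18 s
v² = v₀² + 2aΔx → Δx = (0² − 90.0²)/(2·-9.8) = 413 m
Maximum height = 270 + 413 = 683 m

683.3 m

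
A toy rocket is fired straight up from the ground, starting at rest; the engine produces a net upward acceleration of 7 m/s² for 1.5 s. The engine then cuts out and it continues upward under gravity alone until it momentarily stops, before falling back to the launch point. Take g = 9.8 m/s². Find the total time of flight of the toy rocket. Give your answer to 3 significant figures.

4.23 s

Phase 1 (powered ascent): v₀ = 0 m/s, a = 7 m/s².
v = v₀ + at = 0 + (7)(1.5) = 10.5 m/s
Δx = v₀t + ½at² = 0·1.5 + 0.5·7·1.5² = 7.88 m

Phase 2 (coasting upward): v₀ = 10.5 m/s, a = -9.8 m/s².
v = v₀ + at → t = (0 − 10.5) / -9.8 = 1.07 s
v² = v₀² + 2aΔx → Δx = (0² − 10.5²)/(2·-9.8) = 5.62 m

Phase 3 (free fall): v₀ = 0 m/s, a = -9.8 m/s².
Falls 13.5 m from rest: t = √(2·13.5/9.8) = 1.66 s; v = g·t = 16.3 m/s.
Total time = 1.50 + 1.07 + 1.66 = 4.23 s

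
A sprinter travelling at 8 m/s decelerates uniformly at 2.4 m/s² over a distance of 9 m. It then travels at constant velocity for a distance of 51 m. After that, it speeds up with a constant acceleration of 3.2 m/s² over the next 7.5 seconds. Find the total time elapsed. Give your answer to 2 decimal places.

20.12 s

Phase 1 (decelerating): v₀ = 8.00 m/s, a = -2.4 m/s².
v² = v₀² + 2aΔx = 8.00² + 2·-2.4·9 = 20.8 → v = 4.56 m/s
t = (v − v₀)/a = (4.56 − 8.00)/-2.4 = 1.43 s

Phase 2 (constant speed): v₀ = 4.56 m/s, a = 0 m/s².
Constant speed: t = d/v = 51/4.56 = 11.2 s

Phase 3 (accelerating): v₀ = 4.56 m/s, a = 3.2 m/s².
v = v₀ + at = 4.56 + (3.2)(7.5) = 28.6 m/s
Δx = v₀t + ½at² = 4.56·7.5 + 0.5·3.2·7.5² = 124 m
Total time = 1.43 + 11.2 + 7.50 = 20.1 s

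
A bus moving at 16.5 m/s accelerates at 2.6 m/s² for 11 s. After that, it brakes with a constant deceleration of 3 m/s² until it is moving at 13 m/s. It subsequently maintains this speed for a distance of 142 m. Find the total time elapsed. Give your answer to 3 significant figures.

32.6 s

Phase 1 (accelerating): v₀ = 16.5 m/s, a = 2.6 m/s².
v = v₀ + at = 16.5 + (2.6)(11) = 45.1 m/s
Δx = v₀t + ½at² = 16.5·11 + 0.5·2.6·11² = 339 m

Phase 2 (decelerating): v₀ = 45.1 m/s, a = -3 m/s².
v = v₀ + at → t = (13 − 45.1) / -3 = 10.7 s
v² = v₀² + 2aΔx → Δx = (13² − 45.1²)/(2·-3) = 311 m

Phase 3 (constant speed): v₀ = 13.0 m/s, a = 0 m/s².
Constant speed: t = d/v = 142/13.0 = 10.9 s
Total time = 11.0 + 10.7 + 10.9 = 32.6 s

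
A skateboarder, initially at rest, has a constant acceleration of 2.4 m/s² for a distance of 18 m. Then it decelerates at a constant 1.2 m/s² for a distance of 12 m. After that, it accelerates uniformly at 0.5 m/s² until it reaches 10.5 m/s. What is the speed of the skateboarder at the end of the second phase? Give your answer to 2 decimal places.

7.59 m/s

Phase 1 (accelerating): v₀ = 0 m/s, a = 2.4 m/s².
v² = v₀² + 2aΔx = 0² + 2·2.4·18 = 86.4 → v = 9.30 m/s
t = (v − v₀)/a = (9.30 − 0)/2.4 = 3.87 s

Phase 2 (decelerating): v₀ = 9.30 m/s, a = -1.2 m/s².
v² = v₀² + 2aΔx = 9.30² + 2·-1.2·12 = 57.6 → v = 7.59 m/s
t = (v − v₀)/a = (7.59 − 9.30)/-1.2 = 1.42 s
Speed at end of phase 2 = 7.59 m/s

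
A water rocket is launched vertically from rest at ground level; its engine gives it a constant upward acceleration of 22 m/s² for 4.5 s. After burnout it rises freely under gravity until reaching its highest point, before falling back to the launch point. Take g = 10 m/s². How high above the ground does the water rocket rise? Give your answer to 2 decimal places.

712.80 m

Phase 1 (powered ascent): v₀ = 0 m/s, a = 22 m/s².
v = v₀ + at = 0 + (22)(4.5) = 99.0 m/s
Δx = v₀t + ½at² = 0·4.5 + 0.5·22·4.5² = 223 m

Phase 2 (coasting upward): v₀ = 99.0 m/s, a = -10 m/s².
v = v₀ + at → t = (0 − 99.0) / -10 = 9.90 s
v² = v₀² + 2aΔx → Δx = (0² − 99.0²)/(2·-10) = 490 m
Maximum height = 223 + 490 = 713 m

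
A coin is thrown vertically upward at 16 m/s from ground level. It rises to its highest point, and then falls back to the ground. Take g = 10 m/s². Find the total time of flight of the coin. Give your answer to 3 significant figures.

3.20 s

Phase 1 (rising): v₀ = 16.0 m/s, a = -10 m/s².
v = v₀ + at → t = (0 − 16.0) / -10 = 1.60 s
v² = v₀² + 2aΔx → Δx = (0² − 16.0²)/(2·-10) = 12.8 m

Phase 2 (falling): v₀ = 0 m/s, a = -10 m/s².
Falls 12.8 m from rest: t = √(2·12.8/10) = 1.60 s; v = g·t = 16.0 m/s.
Total time = 1.60 + 1.60 = 3.20 s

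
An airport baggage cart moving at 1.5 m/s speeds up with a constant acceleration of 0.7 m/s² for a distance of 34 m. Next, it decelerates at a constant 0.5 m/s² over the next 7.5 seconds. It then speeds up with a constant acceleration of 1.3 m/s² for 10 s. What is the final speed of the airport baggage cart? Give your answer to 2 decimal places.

16.31 m/s

Phase 1 (accelerating): v₀ = 1.50 m/s, a = 0.7 m/s².
v² = v₀² + 2aΔx = 1.50² + 2·0.7·34 = 49.8 → v = 7.06 m/s
t = (v − v₀)/a = (7.06 − 1.50)/0.7 = 7.94 s

Phase 2 (decelerating): v₀ = 7.06 m/s, a = -0.5 m/s².
v = v₀ + at = 7.06 + (-0.5)(7.5) = 3.31 m/s
Δx = v₀t + ½at² = 7.06·7.5 + 0.5·-0.5·7.5² = 38.9 m

Phase 3 (accelerating): v₀ = 3.31 m/s, a = 1.3 m/s².
v = v₀ + at = 3.31 + (1.3)(10) = 16.3 m/s
Δx = v₀t + ½at² = 3.31·10 + 0.5·1.3·10² = 98.1 m
Final speed = 16.3 m/s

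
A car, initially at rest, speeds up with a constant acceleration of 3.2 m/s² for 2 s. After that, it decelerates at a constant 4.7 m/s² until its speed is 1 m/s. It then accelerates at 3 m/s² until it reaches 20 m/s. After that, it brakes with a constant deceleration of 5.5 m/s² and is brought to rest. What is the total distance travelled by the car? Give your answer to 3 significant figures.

Phase 1 (accelerating): v₀ = 0 m/s, a = 3.2 m/s².
v = v₀ + at = 0 + (3.2)(2) = 6.40 m/s
Δx = v₀t + ½at² = 0·2 + 0.5·3.2·2² = 6.40 m

Phase 2 (decelerating): v₀ = 6.40 m/s, a = -4.7 m/s².
v = v₀ + at → t = (1 − 6.40) / -4.7 = 1.15 s
v² = v₀² + 2aΔx → Δx = (1² − 6.40²)/(2·-4.7) = 4.25 m

Phase 3 (accelerating): v₀ = 1.00 m/s, a = 3 m/s².
v = v₀ + at → t = (20 − 1.00) / 3 = 6.33 s
v² = v₀² + 2aΔx → Δx = (20² − 1.00²)/(2·3) = 66.5 m

Phase 4 (decelerating): v₀ = 20.0 m/s, a = -5.5 m/s².
v = v₀ + at → t = (0 − 20.0) / -5.5 = 3.64 s
v² = v₀² + 2aΔx → Δx = (0² − 20.0²)/(2·-5.5) = 36.4 m
Total distance = 6.40 + 4.25 + 66.5 + 36.4 = 114 m

114 m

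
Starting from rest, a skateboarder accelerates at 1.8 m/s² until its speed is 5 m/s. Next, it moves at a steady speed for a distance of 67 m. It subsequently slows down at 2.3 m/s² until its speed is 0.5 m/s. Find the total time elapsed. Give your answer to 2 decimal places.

Phase 1 (accelerating): v₀ = 0 m/s, a = 1.8 m/s².
v = v₀ + at → t = (5 − 0) / 1.8 = 2.78 s
v² = v₀² + 2aΔx → Δx = (5² − 0²)/(2·1.8) = 6.94 m

Phase 2 (constant speed): v₀ = 5.00 m/s, a = 0 m/s².
Constant speed: t = d/v = 67/5.00 = 13.4 s

Phase 3 (decelerating): v₀ = 5.00 m/s, a = -2.3 m/s².
v = v₀ + at → t = (0.5 − 5.00) / -2.3 = 1.96 s
v² = v₀² + 2aΔx → Δx = (0.5² − 5.00²)/(2·-2.3) = 5.38 m
Total time = 2.78 + 13.4 + 1.96 = 18.1 s

18.13 s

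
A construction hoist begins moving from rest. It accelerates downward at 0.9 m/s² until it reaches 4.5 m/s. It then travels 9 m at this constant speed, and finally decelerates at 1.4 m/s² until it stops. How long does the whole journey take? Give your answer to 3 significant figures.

10.2 s

Phase 1 (accelerating): v₀ = 0 m/s, a = 0.9 m/s².
v = v₀ + at → t = (4.5 − 0) / 0.9 = 5.00 s
v² = v₀² + 2aΔx → Δx = (4.5² − 0²)/(2·0.9) = 11.2 m

Phase 2 (constant speed): v₀ = 4.50 m/s, a = 0 m/s².
Constant speed: t = d/v = 9/4.50 = 2.00 s

Phase 3 (decelerating): v₀ = 4.50 m/s, a = -1.4 m/s².
v = v₀ + at → t = (0 − 4.50) / -1.4 = 3.21 s
v² = v₀² + 2aΔx → Δx = (0² − 4.50²)/(2·-1.4) = 7.23 m
Total time = 5.00 + 2.00 + 3.21 = 10.2 s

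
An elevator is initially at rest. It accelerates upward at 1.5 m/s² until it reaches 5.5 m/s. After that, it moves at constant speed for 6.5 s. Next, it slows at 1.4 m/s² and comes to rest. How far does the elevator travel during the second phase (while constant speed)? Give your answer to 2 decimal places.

35.75 m

Phase 1 (accelerating): v₀ = 0 m/s, a = 1.5 m/s².
v = v₀ + at → t = (5.5 − 0) / 1.5 = 3.67 s
v² = v₀² + 2aΔx → Δx = (5.5² − 0²)/(2·1.5) = 10.1 m

Phase 2 (constant speed): v₀ = 5.50 m/s, a = 0 m/s².
v = v₀ + at = 5.50 + (0)(6.5) = 5.50 m/s
Δx = v₀t + ½at² = 5.50·6.5 + 0.5·0·6.5² = 35.8 m
Distance in phase 2 = 35.8 m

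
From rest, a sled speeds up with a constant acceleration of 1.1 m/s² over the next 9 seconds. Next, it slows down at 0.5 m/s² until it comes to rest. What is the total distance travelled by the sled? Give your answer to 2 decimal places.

Phase 1 (accelerating): v₀ = 0 m/s, a = 1.1 m/s².
v = v₀ + at = 0 + (1.1)(9) = 9.90 m/s
Δx = v₀t + ½at² = 0·9 + 0.5·1.1·9² = 44.6 m

Phase 2 (decelerating): v₀ = 9.90 m/s, a = -0.5 m/s².
v = v₀ + at → t = (0 − 9.90) / -0.5 = 19.8 s
v² = v₀² + 2aΔx → Δx = (0² − 9.90²)/(2·-0.5) = 98.0 m
Total distance = 44.6 + 98.0 = 143 m

142.56 m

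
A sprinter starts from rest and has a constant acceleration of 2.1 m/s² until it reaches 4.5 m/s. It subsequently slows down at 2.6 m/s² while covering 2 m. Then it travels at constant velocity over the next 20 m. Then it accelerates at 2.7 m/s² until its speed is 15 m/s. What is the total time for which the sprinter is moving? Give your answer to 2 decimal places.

13.43 s

Phase 1 (accelerating): v₀ = 0 m/s, a = 2.1 m/s².
v = v₀ + at → t = (4.5 − 0) / 2.1 = 2.14 s
v² = v₀² + 2aΔx → Δx = (4.5² − 0²)/(2·2.1) = 4.82 m

Phase 2 (decelerating): v₀ = 4.50 m/s, a = -2.6 m/s².
v² = v₀² + 2aΔx = 4.50² + 2·-2.6·2 = 9.85 → v = 3.14 m/s
t = (v − v₀)/a = (3.14 − 4.50)/-2.6 = 0.524 s

Phase 3 (constant speed): v₀ = 3.14 m/s, a = 0 m/s².
Constant speed: t = d/v = 20/3.14 = 6.37 s

Phase 4 (accelerating): v₀ = 3.14 m/s, a = 2.7 m/s².
v = v₀ + at → t = (15 − 3.14) / 2.7 = 4.39 s
v² = v₀² + 2aΔx → Δx = (15² − 3.14²)/(2·2.7) = 39.8 m
Total time = 2.14 + 0.524 + 6.37 + 4.39 = 13.4 s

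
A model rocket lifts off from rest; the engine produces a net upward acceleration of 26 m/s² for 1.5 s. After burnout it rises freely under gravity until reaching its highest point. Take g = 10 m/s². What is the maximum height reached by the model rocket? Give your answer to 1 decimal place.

105.3 m

Phase 1 (powered ascent): v₀ = 0 m/s, a = 26 m/s².
v = v₀ + at = 0 + (26)(1.5) = 39.0 m/s
Δx = v₀t + ½at² = 0·1.5 + 0.5·26·1.5² = 29.2 m

Phase 2 (coasting upward): v₀ = 39.0 m/s, a = -10 m/s².
v = v₀ + at → t = (0 − 39.0) / -10 = 3.90 s
v² = v₀² + 2aΔx → Δx = (0² − 39.0²)/(2·-10) = 76.0 m
Maximum height = 29.2 + 76.0 = 105 m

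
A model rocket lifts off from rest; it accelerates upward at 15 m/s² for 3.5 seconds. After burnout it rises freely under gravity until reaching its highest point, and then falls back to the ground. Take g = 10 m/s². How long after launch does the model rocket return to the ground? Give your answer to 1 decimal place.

Phase 1 (powered ascent): v₀ = 0 m/s, a = 15 m/s².
v = v₀ + at = 0 + (15)(3.5) = 52.5 m/s
Δx = v₀t + ½at² = 0·3.5 + 0.5·15·3.5² = 91.9 m

Phase 2 (coasting upward): v₀ = 52.5 m/s, a = -10 m/s².
v = v₀ + at → t = (0 − 52.5) / -10 = 5.25 s
v² = v₀² + 2aΔx → Δx = (0² − 52.5²)/(2·-10) = 138 m

Phase 3 (free fall): v₀ = 0 m/s, a = -10 m/s².
Falls 230 m from rest: t = √(2·230/10) = 6.78 s; v = g·t = 67.8 m/s.
Total time = 3.50 + 5.25 + 6.78 = 15.5 s

15.5 s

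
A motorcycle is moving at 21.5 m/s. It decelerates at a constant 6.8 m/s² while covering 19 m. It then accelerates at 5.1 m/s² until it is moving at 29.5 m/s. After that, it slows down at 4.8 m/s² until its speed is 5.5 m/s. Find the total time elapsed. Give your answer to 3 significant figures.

Phase 1 (decelerating): v₀ = 21.5 m/s, a = -6.8 m/s².
v² = v₀² + 2aΔx = 21.5² + 2·-6.8·19 = 204 → v = 14.3 m/s
t = (v − v₀)/a = (14.3 − 21.5)/-6.8 = 1.06 s

Phase 2 (accelerating): v₀ = 14.3 m/s, a = 5.1 m/s².
v = v₀ + at → t = (29.5 − 14.3) / 5.1 = 2.98 s
v² = v₀² + 2aΔx → Δx = (29.5² − 14.3²)/(2·5.1) = 65.3 m

Phase 3 (decelerating): v₀ = 29.5 m/s, a = -4.8 m/s².
v = v₀ + at → t = (5.5 − 29.5) / -4.8 = 5.00 s
v² = v₀² + 2aΔx → Δx = (5.5² − 29.5²)/(2·-4.8) = 87.5 m
Total time = 1.06 + 2.98 + 5.00 = 9.05 s

9.05 s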